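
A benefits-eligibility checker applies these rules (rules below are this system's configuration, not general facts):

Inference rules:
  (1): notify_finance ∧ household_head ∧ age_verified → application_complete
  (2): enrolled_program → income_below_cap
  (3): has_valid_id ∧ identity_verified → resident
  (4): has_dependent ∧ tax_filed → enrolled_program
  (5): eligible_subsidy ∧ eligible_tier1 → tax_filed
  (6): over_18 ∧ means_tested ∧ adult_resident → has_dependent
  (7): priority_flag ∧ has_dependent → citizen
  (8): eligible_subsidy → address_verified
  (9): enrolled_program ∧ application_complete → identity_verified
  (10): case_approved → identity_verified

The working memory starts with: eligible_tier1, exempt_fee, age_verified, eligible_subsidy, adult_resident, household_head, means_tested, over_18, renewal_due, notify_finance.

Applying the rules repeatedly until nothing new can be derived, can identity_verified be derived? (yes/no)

Round 1 — (1), (5), (6), (8), derive application_complete, tax_filed, has_dependent, address_verified.
Round 2 — (4), derive enrolled_program.
Round 3 — (2), (9), derive income_below_cap, identity_verified.
identity_verified appears in round 3, so it is derivable.

yes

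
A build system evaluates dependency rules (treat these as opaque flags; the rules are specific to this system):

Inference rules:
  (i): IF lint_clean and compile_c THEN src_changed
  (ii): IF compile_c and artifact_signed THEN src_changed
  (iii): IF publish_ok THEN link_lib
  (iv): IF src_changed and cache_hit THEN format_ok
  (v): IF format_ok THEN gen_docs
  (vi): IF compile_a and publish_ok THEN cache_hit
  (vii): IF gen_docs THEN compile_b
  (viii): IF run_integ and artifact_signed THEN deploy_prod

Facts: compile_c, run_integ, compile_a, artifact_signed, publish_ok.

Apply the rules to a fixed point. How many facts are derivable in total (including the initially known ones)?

12

Round 1: (ii) [IF compile_c and artifact_signed THEN src_changed]; (iii) [IF publish_ok THEN link_lib]; (vi) [IF compile_a and publish_ok THEN cache_hit]; (viii) [IF run_integ and artifact_signed THEN deploy_prod]. Adds src_changed, link_lib, cache_hit, deploy_prod.
Round 2: (iv) [IF src_changed and cache_hit THEN format_ok]. Adds format_ok.
Round 3: (v) [IF format_ok THEN gen_docs]. Adds gen_docs.
Round 4: (vii) [IF gen_docs THEN compile_b]. Adds compile_b.
Closure: {artifact_signed, cache_hit, compile_a, compile_b, compile_c, deploy_prod, format_ok, gen_docs, link_lib, publish_ok, run_integ, src_changed} — 12 facts.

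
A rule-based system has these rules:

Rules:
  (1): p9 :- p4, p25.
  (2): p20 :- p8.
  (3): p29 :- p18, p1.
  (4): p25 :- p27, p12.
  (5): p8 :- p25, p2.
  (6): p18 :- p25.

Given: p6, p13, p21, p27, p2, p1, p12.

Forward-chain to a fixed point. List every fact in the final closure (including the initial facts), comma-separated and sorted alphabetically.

Round 1: (4) [p25 :- p27, p12.]. Adds p25.
Round 2: (5) [p8 :- p25, p2.]; (6) [p18 :- p25.]. Adds p8, p18.
Round 3: (2) [p20 :- p8.]; (3) [p29 :- p18, p1.]. Adds p20, p29.

p1, p12, p13, p18, p2, p20, p21, p25, p27, p29, p6, p8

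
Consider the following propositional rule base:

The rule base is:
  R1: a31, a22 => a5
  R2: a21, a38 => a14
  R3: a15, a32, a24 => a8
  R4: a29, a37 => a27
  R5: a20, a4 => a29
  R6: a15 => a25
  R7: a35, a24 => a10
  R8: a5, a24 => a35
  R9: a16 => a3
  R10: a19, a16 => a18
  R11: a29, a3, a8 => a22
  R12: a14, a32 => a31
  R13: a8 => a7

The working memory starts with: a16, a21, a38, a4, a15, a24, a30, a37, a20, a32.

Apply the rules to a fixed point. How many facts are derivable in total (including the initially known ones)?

[1] R2 [a21, a38 => a14]; R3 [a15, a32, a24 => a8]; R5 [a20, a4 => a29]; R6 [a15 => a25]; R9 [a16 => a3]. ⇒ new: a14, a8, a29, a25, a3.
[2] R4 [a29, a37 => a27]; R11 [a29, a3, a8 => a22]; R12 [a14, a32 => a31]; R13 [a8 => a7]. ⇒ new: a27, a22, a31, a7.
[3] R1 [a31, a22 => a5]. ⇒ new: a5.
[4] R8 [a5, a24 => a35]. ⇒ new: a35.
[5] R7 [a35, a24 => a10]. ⇒ new: a10.
Closure: {a10, a14, a15, a16, a20, a21, a22, a24, a25, a27, a29, a3, a30, a31, a32, a35, a37, a38, a4, a5, a7, a8} — 22 facts.

22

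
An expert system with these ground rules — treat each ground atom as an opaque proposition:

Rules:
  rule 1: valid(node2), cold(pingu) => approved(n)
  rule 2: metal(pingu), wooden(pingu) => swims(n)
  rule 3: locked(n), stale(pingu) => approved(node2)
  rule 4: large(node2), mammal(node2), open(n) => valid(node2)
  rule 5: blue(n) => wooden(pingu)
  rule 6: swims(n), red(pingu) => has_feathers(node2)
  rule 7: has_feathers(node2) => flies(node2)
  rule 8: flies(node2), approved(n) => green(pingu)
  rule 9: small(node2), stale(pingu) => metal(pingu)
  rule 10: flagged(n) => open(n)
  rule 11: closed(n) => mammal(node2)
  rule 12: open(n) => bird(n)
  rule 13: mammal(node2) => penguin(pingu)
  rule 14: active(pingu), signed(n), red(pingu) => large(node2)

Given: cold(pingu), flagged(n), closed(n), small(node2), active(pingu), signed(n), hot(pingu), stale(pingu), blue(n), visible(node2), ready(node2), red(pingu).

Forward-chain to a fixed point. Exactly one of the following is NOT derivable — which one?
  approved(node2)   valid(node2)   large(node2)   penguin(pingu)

approved(node2)

Round 1: rule 5 [blue(n) => wooden(pingu)]; rule 9 [small(node2), stale(pingu) => metal(pingu)]; rule 10 [flagged(n) => open(n)]; rule 11 [closed(n) => mammal(node2)]; rule 14 [active(pingu), signed(n), red(pingu) => large(node2)]. New: wooden(pingu), metal(pingu), open(n), mammal(node2), large(node2).
Round 2: rule 2 [metal(pingu), wooden(pingu) => swims(n)]; rule 4 [large(node2), mammal(node2), open(n) => valid(node2)]; rule 12 [open(n) => bird(n)]; rule 13 [mammal(node2) => penguin(pingu)]. New: swims(n), valid(node2), bird(n), penguin(pingu).
Round 3: rule 1 [valid(node2), cold(pingu) => approved(n)]; rule 6 [swims(n), red(pingu) => has_feathers(node2)]. New: approved(n), has_feathers(node2).
Round 4: rule 7 [has_feathers(node2) => flies(node2)]. New: flies(node2).
Round 5: rule 8 [flies(node2), approved(n) => green(pingu)]. New: green(pingu).
Derived: valid(node2) (round 2), large(node2) (round 1), penguin(pingu) (round 2). approved(node2) never appears in any round.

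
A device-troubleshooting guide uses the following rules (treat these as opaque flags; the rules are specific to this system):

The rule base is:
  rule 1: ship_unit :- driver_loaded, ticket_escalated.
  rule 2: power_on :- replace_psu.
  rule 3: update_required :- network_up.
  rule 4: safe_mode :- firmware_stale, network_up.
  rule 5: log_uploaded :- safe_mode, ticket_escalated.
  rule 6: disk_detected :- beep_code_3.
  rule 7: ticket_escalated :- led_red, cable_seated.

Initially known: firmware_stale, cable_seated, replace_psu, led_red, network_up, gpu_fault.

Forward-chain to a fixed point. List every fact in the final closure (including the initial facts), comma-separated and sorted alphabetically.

cable_seated, firmware_stale, gpu_fault, led_red, log_uploaded, network_up, power_on, replace_psu, safe_mode, ticket_escalated, update_required

Round 1: rule 2 [power_on :- replace_psu.]; rule 3 [update_required :- network_up.]; rule 4 [safe_mode :- firmware_stale, network_up.]; rule 7 [ticket_escalated :- led_red, cable_seated.]. New: power_on, update_required, safe_mode, ticket_escalated.
Round 2: rule 5 [log_uploaded :- safe_mode, ticket_escalated.]. New: log_uploaded.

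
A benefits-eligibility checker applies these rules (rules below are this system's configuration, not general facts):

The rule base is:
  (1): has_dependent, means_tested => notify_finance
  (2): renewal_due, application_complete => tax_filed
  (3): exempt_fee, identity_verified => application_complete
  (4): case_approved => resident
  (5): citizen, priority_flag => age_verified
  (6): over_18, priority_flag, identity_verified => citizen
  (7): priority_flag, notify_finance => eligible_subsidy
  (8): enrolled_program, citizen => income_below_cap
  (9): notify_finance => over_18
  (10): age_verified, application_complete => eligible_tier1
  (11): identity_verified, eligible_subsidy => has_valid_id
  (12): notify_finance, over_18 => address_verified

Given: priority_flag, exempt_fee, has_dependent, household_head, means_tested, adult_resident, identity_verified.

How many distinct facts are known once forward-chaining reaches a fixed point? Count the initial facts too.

16

[1] (1) [has_dependent, means_tested => notify_finance]; (3) [exempt_fee, identity_verified => application_complete]. ⇒ new: notify_finance, application_complete.
[2] (7) [priority_flag, notify_finance => eligible_subsidy]; (9) [notify_finance => over_18]. ⇒ new: eligible_subsidy, over_18.
[3] (6) [over_18, priority_flag, identity_verified => citizen]; (11) [identity_verified, eligible_subsidy => has_valid_id]; (12) [notify_finance, over_18 => address_verified]. ⇒ new: citizen, has_valid_id, address_verified.
[4] (5) [citizen, priority_flag => age_verified]. ⇒ new: age_verified.
[5] (10) [age_verified, application_complete => eligible_tier1]. ⇒ new: eligible_tier1.
Closure: {address_verified, adult_resident, age_verified, application_complete, citizen, eligible_subsidy, eligible_tier1, exempt_fee, has_dependent, has_valid_id, household_head, identity_verified, means_tested, notify_finance, over_18, priority_flag} — 16 facts.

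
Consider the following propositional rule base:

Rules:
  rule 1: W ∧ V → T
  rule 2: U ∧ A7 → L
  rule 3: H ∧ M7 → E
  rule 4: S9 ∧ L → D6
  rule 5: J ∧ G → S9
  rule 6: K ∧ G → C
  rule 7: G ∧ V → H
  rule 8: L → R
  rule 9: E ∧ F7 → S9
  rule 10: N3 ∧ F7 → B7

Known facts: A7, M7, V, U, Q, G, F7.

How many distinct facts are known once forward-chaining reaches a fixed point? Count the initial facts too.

Round 1 — rule 2, rule 7, derive L, H.
Round 2 — rule 3, rule 8, derive E, R.
Round 3 — rule 9, derive S9.
Round 4 — rule 4, derive D6.
Closure: {A7, D6, E, F7, G, H, L, M7, Q, R, S9, U, V} — 13 facts.

13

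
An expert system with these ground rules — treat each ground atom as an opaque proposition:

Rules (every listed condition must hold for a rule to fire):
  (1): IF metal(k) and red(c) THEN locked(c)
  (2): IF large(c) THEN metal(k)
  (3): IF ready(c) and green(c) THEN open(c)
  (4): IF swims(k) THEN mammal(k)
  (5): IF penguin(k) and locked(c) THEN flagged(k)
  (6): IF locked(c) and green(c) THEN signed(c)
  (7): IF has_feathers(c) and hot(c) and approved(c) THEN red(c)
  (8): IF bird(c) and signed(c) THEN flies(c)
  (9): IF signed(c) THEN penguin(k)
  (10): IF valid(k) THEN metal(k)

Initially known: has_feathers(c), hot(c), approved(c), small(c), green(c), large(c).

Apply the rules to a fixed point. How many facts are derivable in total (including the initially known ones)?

12

Round 1: (2) [IF large(c) THEN metal(k)]; (7) [IF has_feathers(c) and hot(c) and approved(c) THEN red(c)]. Adds metal(k), red(c).
Round 2: (1) [IF metal(k) and red(c) THEN locked(c)]. Adds locked(c).
Round 3: (6) [IF locked(c) and green(c) THEN signed(c)]. Adds signed(c).
Round 4: (9) [IF signed(c) THEN penguin(k)]. Adds penguin(k).
Round 5: (5) [IF penguin(k) and locked(c) THEN flagged(k)]. Adds flagged(k).
Closure: {approved(c), flagged(k), green(c), has_feathers(c), hot(c), large(c), locked(c), metal(k), penguin(k), red(c), signed(c), small(c)} — 12 facts.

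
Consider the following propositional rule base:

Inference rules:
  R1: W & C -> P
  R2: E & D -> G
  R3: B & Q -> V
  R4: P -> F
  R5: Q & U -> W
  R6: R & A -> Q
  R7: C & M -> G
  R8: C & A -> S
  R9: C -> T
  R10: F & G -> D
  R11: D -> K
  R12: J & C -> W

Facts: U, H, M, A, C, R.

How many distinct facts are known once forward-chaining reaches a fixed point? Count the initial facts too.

15

Round 1: R6 [R & A -> Q]; R7 [C & M -> G]; R8 [C & A -> S]; R9 [C -> T]. New: Q, G, S, T.
Round 2: R5 [Q & U -> W]. New: W.
Round 3: R1 [W & C -> P]. New: P.
Round 4: R4 [P -> F]. New: F.
Round 5: R10 [F & G -> D]. New: D.
Round 6: R11 [D -> K]. New: K.
Closure: {A, C, D, F, G, H, K, M, P, Q, R, S, T, U, W} — 15 facts.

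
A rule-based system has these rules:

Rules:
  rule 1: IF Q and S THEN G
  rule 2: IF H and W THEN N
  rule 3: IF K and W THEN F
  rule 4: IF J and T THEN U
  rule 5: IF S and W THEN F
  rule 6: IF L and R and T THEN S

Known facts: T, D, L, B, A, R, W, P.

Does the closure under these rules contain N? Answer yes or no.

no

Round 1 — rule 6, derive S.
Round 2 — rule 5, derive F.
Fixed point reached. N is concluded only by rule 2; rule 2 needs H (never derived).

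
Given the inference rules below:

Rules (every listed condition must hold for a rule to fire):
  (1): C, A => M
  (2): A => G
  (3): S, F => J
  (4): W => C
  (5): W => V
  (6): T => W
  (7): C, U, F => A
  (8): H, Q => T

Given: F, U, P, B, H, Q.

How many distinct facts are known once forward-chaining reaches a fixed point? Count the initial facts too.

13

Round 1: (8) [H, Q => T]. New: T.
Round 2: (6) [T => W]. New: W.
Round 3: (4) [W => C]; (5) [W => V]. New: C, V.
Round 4: (7) [C, U, F => A]. New: A.
Round 5: (1) [C, A => M]; (2) [A => G]. New: M, G.
Closure: {A, B, C, F, G, H, M, P, Q, T, U, V, W} — 13 facts.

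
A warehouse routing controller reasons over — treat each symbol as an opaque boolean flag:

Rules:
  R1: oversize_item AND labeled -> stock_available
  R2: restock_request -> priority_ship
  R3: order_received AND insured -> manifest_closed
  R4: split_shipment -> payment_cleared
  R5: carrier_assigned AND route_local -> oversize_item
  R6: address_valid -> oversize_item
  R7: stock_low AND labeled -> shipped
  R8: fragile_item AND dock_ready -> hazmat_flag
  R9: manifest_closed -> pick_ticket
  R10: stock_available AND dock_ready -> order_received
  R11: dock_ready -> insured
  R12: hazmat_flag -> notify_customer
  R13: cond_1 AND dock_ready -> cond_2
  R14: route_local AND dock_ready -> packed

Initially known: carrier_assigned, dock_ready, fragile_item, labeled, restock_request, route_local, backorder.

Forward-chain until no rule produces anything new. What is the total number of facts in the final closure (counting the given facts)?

17

Round 1: R2 [restock_request -> priority_ship]; R5 [carrier_assigned AND route_local -> oversize_item]; R8 [fragile_item AND dock_ready -> hazmat_flag]; R11 [dock_ready -> insured]; R14 [route_local AND dock_ready -> packed]. New: priority_ship, oversize_item, hazmat_flag, insured, packed.
Round 2: R1 [oversize_item AND labeled -> stock_available]; R12 [hazmat_flag -> notify_customer]. New: stock_available, notify_customer.
Round 3: R10 [stock_available AND dock_ready -> order_received]. New: order_received.
Round 4: R3 [order_received AND insured -> manifest_closed]. New: manifest_closed.
Round 5: R9 [manifest_closed -> pick_ticket]. New: pick_ticket.
Closure: {backorder, carrier_assigned, dock_ready, fragile_item, hazmat_flag, insured, labeled, manifest_closed, notify_customer, order_received, oversize_item, packed, pick_ticket, priority_ship, restock_request, route_local, stock_available} — 17 facts.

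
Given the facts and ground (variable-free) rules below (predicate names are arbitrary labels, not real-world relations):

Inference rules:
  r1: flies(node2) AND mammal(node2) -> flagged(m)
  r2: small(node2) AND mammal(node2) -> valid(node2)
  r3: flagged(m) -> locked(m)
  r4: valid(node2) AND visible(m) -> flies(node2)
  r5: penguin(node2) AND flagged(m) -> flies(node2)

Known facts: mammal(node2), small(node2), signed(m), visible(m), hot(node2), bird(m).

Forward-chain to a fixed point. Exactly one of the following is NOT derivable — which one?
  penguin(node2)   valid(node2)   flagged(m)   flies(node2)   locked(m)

penguin(node2)

Round 1 fires r2, giving valid(node2).
Round 2 fires r4, giving flies(node2).
Round 3 fires r1, giving flagged(m).
Round 4 fires r3, giving locked(m).
Derived: locked(m) (round 4), flagged(m) (round 3), flies(node2) (round 2), valid(node2) (round 1). penguin(node2) never appears in any round.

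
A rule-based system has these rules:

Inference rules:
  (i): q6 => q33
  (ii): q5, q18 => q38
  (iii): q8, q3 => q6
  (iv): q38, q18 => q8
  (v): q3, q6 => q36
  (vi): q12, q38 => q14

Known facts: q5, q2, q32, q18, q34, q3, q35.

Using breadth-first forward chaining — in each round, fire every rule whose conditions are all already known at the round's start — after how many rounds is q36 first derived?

4

Round 1: (ii) [q5, q18 => q38]. New: q38.
Round 2: (iv) [q38, q18 => q8]. New: q8.
Round 3: (iii) [q8, q3 => q6]. New: q6.
Round 4: (i) [q6 => q33]; (v) [q3, q6 => q36]. New: q33, q36.
q36 first appears in round 4.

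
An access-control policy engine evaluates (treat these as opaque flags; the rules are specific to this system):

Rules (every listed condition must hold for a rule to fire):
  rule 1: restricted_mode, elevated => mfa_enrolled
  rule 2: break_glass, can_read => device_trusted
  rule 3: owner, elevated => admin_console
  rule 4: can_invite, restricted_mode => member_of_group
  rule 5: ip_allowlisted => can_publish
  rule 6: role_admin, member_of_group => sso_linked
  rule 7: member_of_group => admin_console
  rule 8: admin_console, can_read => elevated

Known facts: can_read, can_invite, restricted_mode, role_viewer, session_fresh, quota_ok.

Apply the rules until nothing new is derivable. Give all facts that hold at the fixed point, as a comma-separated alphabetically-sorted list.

Round 1 fires rule 4, giving member_of_group.
Round 2 fires rule 7, giving admin_console.
Round 3 fires rule 8, giving elevated.
Round 4 fires rule 1, giving mfa_enrolled.

admin_console, can_invite, can_read, elevated, member_of_group, mfa_enrolled, quota_ok, restricted_mode, role_viewer, session_fresh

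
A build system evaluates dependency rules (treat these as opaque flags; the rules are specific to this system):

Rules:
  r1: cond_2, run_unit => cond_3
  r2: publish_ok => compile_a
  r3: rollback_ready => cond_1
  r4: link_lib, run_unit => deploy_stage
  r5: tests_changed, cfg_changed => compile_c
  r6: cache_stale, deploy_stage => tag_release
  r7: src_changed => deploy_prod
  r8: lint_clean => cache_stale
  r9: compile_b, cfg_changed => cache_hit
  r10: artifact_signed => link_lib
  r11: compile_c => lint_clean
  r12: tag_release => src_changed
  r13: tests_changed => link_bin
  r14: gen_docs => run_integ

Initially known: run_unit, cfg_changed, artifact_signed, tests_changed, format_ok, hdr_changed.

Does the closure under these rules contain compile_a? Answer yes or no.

no

Round 1: r5 [tests_changed, cfg_changed => compile_c]; r10 [artifact_signed => link_lib]; r13 [tests_changed => link_bin]. Adds compile_c, link_lib, link_bin.
Round 2: r4 [link_lib, run_unit => deploy_stage]; r11 [compile_c => lint_clean]. Adds deploy_stage, lint_clean.
Round 3: r8 [lint_clean => cache_stale]. Adds cache_stale.
Round 4: r6 [cache_stale, deploy_stage => tag_release]. Adds tag_release.
Round 5: r12 [tag_release => src_changed]. Adds src_changed.
Round 6: r7 [src_changed => deploy_prod]. Adds deploy_prod.
Fixed point reached. compile_a is concluded only by r2; r2 needs publish_ok (never derived).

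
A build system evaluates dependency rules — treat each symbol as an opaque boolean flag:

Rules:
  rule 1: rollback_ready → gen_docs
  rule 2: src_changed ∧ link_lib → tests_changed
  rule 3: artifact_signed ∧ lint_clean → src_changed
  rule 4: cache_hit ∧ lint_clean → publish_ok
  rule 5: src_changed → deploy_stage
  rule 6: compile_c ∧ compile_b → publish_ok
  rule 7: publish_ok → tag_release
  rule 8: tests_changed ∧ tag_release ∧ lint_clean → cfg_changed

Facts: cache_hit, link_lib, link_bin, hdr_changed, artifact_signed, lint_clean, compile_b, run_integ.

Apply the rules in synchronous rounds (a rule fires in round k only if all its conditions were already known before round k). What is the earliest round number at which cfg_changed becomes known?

3

[1] rule 3 [artifact_signed ∧ lint_clean → src_changed]; rule 4 [cache_hit ∧ lint_clean → publish_ok]. ⇒ new: src_changed, publish_ok.
[2] rule 2 [src_changed ∧ link_lib → tests_changed]; rule 5 [src_changed → deploy_stage]; rule 7 [publish_ok → tag_release]. ⇒ new: tests_changed, deploy_stage, tag_release.
[3] rule 8 [tests_changed ∧ tag_release ∧ lint_clean → cfg_changed]. ⇒ new: cfg_changed.
cfg_changed first appears in round 3.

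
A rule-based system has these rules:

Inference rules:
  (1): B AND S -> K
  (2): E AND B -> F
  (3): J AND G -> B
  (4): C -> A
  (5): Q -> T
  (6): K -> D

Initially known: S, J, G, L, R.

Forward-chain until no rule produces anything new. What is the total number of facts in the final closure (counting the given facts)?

Round 1 — (3), derive B.
Round 2 — (1), derive K.
Round 3 — (6), derive D.
Closure: {B, D, G, J, K, L, R, S} — 8 facts.

8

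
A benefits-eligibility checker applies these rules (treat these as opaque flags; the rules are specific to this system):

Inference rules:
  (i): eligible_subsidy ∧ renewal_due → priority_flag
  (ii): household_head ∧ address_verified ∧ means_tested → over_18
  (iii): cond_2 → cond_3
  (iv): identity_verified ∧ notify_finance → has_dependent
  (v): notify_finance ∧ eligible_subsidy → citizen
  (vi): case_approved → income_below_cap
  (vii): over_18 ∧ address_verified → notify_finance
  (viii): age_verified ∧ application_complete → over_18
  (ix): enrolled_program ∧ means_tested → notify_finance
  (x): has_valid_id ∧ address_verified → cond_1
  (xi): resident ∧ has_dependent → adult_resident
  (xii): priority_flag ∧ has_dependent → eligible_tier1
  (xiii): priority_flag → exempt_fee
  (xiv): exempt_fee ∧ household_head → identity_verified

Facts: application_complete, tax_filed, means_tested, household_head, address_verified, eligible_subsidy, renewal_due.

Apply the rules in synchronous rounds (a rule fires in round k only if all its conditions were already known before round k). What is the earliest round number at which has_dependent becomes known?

Round 1: (i) [eligible_subsidy ∧ renewal_due → priority_flag]; (ii) [household_head ∧ address_verified ∧ means_tested → over_18]. New: priority_flag, over_18.
Round 2: (vii) [over_18 ∧ address_verified → notify_finance]; (xiii) [priority_flag → exempt_fee]. New: notify_finance, exempt_fee.
Round 3: (v) [notify_finance ∧ eligible_subsidy → citizen]; (xiv) [exempt_fee ∧ household_head → identity_verified]. New: citizen, identity_verified.
Round 4: (iv) [identity_verified ∧ notify_finance → has_dependent]. New: has_dependent.
has_dependent first appears in round 4.

4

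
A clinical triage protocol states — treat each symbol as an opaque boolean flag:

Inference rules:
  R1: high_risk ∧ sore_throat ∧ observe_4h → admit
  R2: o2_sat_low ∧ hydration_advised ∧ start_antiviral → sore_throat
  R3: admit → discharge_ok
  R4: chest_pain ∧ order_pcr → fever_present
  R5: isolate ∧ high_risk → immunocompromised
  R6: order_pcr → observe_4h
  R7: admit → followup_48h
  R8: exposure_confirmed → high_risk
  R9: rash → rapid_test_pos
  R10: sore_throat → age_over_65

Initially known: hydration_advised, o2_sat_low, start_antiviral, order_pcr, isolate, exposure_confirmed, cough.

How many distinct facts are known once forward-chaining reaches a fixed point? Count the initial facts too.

15

[1] R2 [o2_sat_low ∧ hydration_advised ∧ start_antiviral → sore_throat]; R6 [order_pcr → observe_4h]; R8 [exposure_confirmed → high_risk]. ⇒ new: sore_throat, observe_4h, high_risk.
[2] R1 [high_risk ∧ sore_throat ∧ observe_4h → admit]; R5 [isolate ∧ high_risk → immunocompromised]; R10 [sore_throat → age_over_65]. ⇒ new: admit, immunocompromised, age_over_65.
[3] R3 [admit → discharge_ok]; R7 [admit → followup_48h]. ⇒ new: discharge_ok, followup_48h.
Closure: {admit, age_over_65, cough, discharge_ok, exposure_confirmed, followup_48h, high_risk, hydration_advised, immunocompromised, isolate, o2_sat_low, observe_4h, order_pcr, sore_throat, start_antiviral} — 15 facts.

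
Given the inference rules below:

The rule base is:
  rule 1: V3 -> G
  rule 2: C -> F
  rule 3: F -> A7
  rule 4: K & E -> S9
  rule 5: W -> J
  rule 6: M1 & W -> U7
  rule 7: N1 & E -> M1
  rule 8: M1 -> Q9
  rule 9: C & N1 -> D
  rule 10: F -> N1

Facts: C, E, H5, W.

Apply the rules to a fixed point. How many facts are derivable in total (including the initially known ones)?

Round 1: rule 2 [C -> F]; rule 5 [W -> J]. New: F, J.
Round 2: rule 3 [F -> A7]; rule 10 [F -> N1]. New: A7, N1.
Round 3: rule 7 [N1 & E -> M1]; rule 9 [C & N1 -> D]. New: M1, D.
Round 4: rule 6 [M1 & W -> U7]; rule 8 [M1 -> Q9]. New: U7, Q9.
Closure: {A7, C, D, E, F, H5, J, M1, N1, Q9, U7, W} — 12 facts.

12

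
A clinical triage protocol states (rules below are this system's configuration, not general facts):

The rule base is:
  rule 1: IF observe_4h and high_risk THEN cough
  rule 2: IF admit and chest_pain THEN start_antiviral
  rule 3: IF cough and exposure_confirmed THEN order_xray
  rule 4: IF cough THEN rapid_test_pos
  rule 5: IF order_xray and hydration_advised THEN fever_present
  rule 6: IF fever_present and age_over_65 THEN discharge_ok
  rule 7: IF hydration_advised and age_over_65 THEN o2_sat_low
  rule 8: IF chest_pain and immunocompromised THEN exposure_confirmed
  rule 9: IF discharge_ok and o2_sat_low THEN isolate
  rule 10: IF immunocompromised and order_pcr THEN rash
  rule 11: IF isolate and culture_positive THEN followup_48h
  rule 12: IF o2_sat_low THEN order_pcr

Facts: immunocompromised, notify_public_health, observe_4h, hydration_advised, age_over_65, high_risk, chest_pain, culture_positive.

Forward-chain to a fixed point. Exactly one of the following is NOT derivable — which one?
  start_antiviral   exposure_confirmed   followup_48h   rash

Round 1 fires rule 1, rule 7, rule 8, giving cough, o2_sat_low, exposure_confirmed.
Round 2 fires rule 3, rule 4, rule 12, giving order_xray, rapid_test_pos, order_pcr.
Round 3 fires rule 5, rule 10, giving fever_present, rash.
Round 4 fires rule 6, giving discharge_ok.
Round 5 fires rule 9, giving isolate.
Round 6 fires rule 11, giving followup_48h.
Derived: exposure_confirmed (round 1), rash (round 3), followup_48h (round 6). start_antiviral never appears in any round.

start_antiviral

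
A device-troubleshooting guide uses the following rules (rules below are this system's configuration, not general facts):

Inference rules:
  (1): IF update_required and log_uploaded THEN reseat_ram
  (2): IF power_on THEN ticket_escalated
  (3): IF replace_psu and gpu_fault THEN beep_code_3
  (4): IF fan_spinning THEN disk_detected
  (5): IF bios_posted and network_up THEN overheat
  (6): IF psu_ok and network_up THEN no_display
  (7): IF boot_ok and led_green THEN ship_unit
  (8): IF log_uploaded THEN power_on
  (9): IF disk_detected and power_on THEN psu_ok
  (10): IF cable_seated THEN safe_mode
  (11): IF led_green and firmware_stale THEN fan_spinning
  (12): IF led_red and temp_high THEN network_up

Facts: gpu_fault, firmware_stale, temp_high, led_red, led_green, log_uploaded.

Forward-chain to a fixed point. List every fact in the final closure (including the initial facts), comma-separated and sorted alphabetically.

Round 1 — (8), (11), (12), derive power_on, fan_spinning, network_up.
Round 2 — (2), (4), derive ticket_escalated, disk_detected.
Round 3 — (9), derive psu_ok.
Round 4 — (6), derive no_display.

disk_detected, fan_spinning, firmware_stale, gpu_fault, led_green, led_red, log_uploaded, network_up, no_display, power_on, psu_ok, temp_high, ticket_escalated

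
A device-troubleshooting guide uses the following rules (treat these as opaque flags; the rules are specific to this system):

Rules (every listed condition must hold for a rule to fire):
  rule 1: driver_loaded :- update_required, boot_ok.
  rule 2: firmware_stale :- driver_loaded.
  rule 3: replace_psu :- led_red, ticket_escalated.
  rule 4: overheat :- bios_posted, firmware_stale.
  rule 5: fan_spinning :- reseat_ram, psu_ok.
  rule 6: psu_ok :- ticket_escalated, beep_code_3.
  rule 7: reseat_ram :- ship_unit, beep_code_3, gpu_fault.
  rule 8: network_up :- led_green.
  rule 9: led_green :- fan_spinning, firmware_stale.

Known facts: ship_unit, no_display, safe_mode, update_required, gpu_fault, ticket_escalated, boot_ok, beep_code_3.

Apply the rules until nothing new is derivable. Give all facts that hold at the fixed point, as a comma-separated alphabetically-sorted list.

beep_code_3, boot_ok, driver_loaded, fan_spinning, firmware_stale, gpu_fault, led_green, network_up, no_display, psu_ok, reseat_ram, safe_mode, ship_unit, ticket_escalated, update_required

Round 1 fires rule 1, rule 6, rule 7, giving driver_loaded, psu_ok, reseat_ram.
Round 2 fires rule 2, rule 5, giving firmware_stale, fan_spinning.
Round 3 fires rule 9, giving led_green.
Round 4 fires rule 8, giving network_up.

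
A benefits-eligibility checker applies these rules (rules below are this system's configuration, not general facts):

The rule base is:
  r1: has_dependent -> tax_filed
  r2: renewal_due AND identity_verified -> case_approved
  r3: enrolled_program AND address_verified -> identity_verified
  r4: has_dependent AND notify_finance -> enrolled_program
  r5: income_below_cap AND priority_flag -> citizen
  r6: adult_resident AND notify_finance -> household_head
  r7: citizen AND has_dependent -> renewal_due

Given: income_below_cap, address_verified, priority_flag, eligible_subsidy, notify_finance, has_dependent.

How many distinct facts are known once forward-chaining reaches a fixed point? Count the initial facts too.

12

Round 1 — r1, r4, r5, derive tax_filed, enrolled_program, citizen.
Round 2 — r3, r7, derive identity_verified, renewal_due.
Round 3 — r2, derive case_approved.
Closure: {address_verified, case_approved, citizen, eligible_subsidy, enrolled_program, has_dependent, identity_verified, income_below_cap, notify_finance, priority_flag, renewal_due, tax_filed} — 12 facts.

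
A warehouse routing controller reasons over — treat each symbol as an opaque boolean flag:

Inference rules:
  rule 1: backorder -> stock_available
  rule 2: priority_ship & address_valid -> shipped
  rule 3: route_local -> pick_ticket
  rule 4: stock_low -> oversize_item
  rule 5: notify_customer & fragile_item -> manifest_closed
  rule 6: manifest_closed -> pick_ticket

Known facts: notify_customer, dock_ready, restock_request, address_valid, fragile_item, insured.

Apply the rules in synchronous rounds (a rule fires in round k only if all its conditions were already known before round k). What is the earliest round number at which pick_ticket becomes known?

Round 1: rule 5 [notify_customer & fragile_item -> manifest_closed]. New: manifest_closed.
Round 2: rule 6 [manifest_closed -> pick_ticket]. New: pick_ticket.
pick_ticket first appears in round 2.

2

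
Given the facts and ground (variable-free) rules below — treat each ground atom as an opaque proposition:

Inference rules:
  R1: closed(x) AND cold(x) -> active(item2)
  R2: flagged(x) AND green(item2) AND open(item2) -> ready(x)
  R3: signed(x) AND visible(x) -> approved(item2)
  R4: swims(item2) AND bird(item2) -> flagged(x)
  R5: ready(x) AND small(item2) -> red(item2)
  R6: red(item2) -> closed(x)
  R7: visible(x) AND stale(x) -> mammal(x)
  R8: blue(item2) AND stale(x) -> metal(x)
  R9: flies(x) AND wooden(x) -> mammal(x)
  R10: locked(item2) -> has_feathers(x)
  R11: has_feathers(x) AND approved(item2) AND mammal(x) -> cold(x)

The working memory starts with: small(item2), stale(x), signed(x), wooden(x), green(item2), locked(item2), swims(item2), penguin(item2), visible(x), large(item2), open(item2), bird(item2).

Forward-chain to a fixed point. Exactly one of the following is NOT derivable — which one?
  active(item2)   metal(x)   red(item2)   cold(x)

Round 1: R3 [signed(x) AND visible(x) -> approved(item2)]; R4 [swims(item2) AND bird(item2) -> flagged(x)]; R7 [visible(x) AND stale(x) -> mammal(x)]; R10 [locked(item2) -> has_feathers(x)]. New: approved(item2), flagged(x), mammal(x), has_feathers(x).
Round 2: R2 [flagged(x) AND green(item2) AND open(item2) -> ready(x)]; R11 [has_feathers(x) AND approved(item2) AND mammal(x) -> cold(x)]. New: ready(x), cold(x).
Round 3: R5 [ready(x) AND small(item2) -> red(item2)]. New: red(item2).
Round 4: R6 [red(item2) -> closed(x)]. New: closed(x).
Round 5: R1 [closed(x) AND cold(x) -> active(item2)]. New: active(item2).
Derived: red(item2) (round 3), active(item2) (round 5), cold(x) (round 2). metal(x) never appears in any round.

metal(x)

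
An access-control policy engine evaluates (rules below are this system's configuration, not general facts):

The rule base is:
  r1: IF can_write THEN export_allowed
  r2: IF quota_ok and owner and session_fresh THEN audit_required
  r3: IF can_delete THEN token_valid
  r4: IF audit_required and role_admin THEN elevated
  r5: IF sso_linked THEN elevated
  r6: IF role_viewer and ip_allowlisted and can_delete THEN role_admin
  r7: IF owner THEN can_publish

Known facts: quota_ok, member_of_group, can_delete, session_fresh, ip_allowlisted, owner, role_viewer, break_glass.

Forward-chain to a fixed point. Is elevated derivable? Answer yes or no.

yes

Round 1: r2 [IF quota_ok and owner and session_fresh THEN audit_required]; r3 [IF can_delete THEN token_valid]; r6 [IF role_viewer and ip_allowlisted and can_delete THEN role_admin]; r7 [IF owner THEN can_publish]. Adds audit_required, token_valid, role_admin, can_publish.
Round 2: r4 [IF audit_required and role_admin THEN elevated]. Adds elevated.
elevated appears in round 2, so it is derivable.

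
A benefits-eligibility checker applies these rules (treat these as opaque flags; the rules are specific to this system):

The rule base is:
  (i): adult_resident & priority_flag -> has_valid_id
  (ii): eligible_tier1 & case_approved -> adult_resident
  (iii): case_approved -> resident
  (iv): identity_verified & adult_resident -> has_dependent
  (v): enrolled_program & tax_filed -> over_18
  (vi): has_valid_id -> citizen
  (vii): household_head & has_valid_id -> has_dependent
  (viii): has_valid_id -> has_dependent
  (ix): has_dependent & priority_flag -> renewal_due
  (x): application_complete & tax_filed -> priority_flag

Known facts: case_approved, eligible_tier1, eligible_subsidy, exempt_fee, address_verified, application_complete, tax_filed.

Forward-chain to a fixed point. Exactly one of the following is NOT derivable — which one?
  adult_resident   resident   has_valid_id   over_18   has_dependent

Round 1 fires (ii), (iii), (x), giving adult_resident, resident, priority_flag.
Round 2 fires (i), giving has_valid_id.
Round 3 fires (vi), (viii), giving citizen, has_dependent.
Round 4 fires (ix), giving renewal_due.
Derived: adult_resident (round 1), has_dependent (round 3), has_valid_id (round 2), resident (round 1). over_18 never appears in any round.

over_18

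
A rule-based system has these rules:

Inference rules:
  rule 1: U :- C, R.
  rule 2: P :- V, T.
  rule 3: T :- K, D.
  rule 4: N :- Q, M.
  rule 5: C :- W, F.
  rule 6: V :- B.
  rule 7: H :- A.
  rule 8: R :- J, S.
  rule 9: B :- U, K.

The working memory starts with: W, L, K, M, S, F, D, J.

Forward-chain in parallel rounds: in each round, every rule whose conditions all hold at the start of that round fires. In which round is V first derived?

4

Round 1: rule 3 [T :- K, D.]; rule 5 [C :- W, F.]; rule 8 [R :- J, S.]. Adds T, C, R.
Round 2: rule 1 [U :- C, R.]. Adds U.
Round 3: rule 9 [B :- U, K.]. Adds B.
Round 4: rule 6 [V :- B.]. Adds V.
V first appears in round 4.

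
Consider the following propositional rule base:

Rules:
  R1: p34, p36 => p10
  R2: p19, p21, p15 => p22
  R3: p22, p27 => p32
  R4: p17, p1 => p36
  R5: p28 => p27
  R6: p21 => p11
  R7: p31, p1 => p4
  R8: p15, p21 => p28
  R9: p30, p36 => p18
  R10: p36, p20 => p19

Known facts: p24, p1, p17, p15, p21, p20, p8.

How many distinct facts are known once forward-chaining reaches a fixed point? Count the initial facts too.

14

Round 1: R4 [p17, p1 => p36]; R6 [p21 => p11]; R8 [p15, p21 => p28]. Adds p36, p11, p28.
Round 2: R5 [p28 => p27]; R10 [p36, p20 => p19]. Adds p27, p19.
Round 3: R2 [p19, p21, p15 => p22]. Adds p22.
Round 4: R3 [p22, p27 => p32]. Adds p32.
Closure: {p1, p11, p15, p17, p19, p20, p21, p22, p24, p27, p28, p32, p36, p8} — 14 facts.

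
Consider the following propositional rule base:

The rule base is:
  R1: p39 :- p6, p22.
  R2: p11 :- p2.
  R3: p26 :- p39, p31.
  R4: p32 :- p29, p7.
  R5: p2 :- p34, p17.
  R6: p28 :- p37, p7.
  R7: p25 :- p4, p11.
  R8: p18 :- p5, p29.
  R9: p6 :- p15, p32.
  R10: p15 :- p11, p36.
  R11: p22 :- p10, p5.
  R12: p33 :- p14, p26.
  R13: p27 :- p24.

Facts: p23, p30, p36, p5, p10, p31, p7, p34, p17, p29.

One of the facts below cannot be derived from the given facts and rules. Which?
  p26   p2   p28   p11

p28

[1] R4 [p32 :- p29, p7.]; R5 [p2 :- p34, p17.]; R8 [p18 :- p5, p29.]; R11 [p22 :- p10, p5.]. ⇒ new: p32, p2, p18, p22.
[2] R2 [p11 :- p2.]. ⇒ new: p11.
[3] R10 [p15 :- p11, p36.]. ⇒ new: p15.
[4] R9 [p6 :- p15, p32.]. ⇒ new: p6.
[5] R1 [p39 :- p6, p22.]. ⇒ new: p39.
[6] R3 [p26 :- p39, p31.]. ⇒ new: p26.
Derived: p11 (round 2), p26 (round 6), p2 (round 1). p28 never appears in any round.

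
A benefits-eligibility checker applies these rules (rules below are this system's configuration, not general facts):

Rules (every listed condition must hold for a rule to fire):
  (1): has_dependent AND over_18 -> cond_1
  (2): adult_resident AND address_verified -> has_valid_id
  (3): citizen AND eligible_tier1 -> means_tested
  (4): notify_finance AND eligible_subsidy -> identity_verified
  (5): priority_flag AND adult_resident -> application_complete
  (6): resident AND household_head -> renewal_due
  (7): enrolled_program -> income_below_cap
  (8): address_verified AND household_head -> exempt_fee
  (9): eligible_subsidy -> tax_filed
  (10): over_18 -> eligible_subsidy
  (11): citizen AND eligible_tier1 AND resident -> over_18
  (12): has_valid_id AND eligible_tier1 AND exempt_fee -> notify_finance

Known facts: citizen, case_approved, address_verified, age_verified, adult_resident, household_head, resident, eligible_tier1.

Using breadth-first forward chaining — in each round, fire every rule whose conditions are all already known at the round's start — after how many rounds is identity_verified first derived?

[1] (2) [adult_resident AND address_verified -> has_valid_id]; (3) [citizen AND eligible_tier1 -> means_tested]; (6) [resident AND household_head -> renewal_due]; (8) [address_verified AND household_head -> exempt_fee]; (11) [citizen AND eligible_tier1 AND resident -> over_18]. ⇒ new: has_valid_id, means_tested, renewal_due, exempt_fee, over_18.
[2] (10) [over_18 -> eligible_subsidy]; (12) [has_valid_id AND eligible_tier1 AND exempt_fee -> notify_finance]. ⇒ new: eligible_subsidy, notify_finance.
[3] (4) [notify_finance AND eligible_subsidy -> identity_verified]; (9) [eligible_subsidy -> tax_filed]. ⇒ new: identity_verified, tax_filed.
identity_verified first appears in round 3.

3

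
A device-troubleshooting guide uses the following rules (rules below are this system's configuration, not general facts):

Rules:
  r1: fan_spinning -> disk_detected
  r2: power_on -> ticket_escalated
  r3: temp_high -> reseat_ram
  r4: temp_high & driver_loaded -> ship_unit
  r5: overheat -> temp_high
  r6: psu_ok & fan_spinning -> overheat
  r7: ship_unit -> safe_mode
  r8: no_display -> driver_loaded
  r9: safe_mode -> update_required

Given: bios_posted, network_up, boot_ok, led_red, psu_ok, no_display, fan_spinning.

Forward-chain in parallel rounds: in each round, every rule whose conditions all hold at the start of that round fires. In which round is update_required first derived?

5

[1] r1 [fan_spinning -> disk_detected]; r6 [psu_ok & fan_spinning -> overheat]; r8 [no_display -> driver_loaded]. ⇒ new: disk_detected, overheat, driver_loaded.
[2] r5 [overheat -> temp_high]. ⇒ new: temp_high.
[3] r3 [temp_high -> reseat_ram]; r4 [temp_high & driver_loaded -> ship_unit]. ⇒ new: reseat_ram, ship_unit.
[4] r7 [ship_unit -> safe_mode]. ⇒ new: safe_mode.
[5] r9 [safe_mode -> update_required]. ⇒ new: update_required.
update_required first appears in round 5.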